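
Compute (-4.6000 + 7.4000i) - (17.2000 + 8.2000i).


Real: -4.6 - 17.2 = -21.8
Imag: 7.4 - 8.2 = -0.8

-21.8000 - 0.8000i


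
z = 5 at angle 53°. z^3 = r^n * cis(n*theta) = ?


r^3 = 5^3 = 125
n*theta = 3*53° = 159° = 159° (mod 360)
a = 125*cos(159°) = -116.6976
b = 125*sin(159°) = 44.7960

125 cis(159°) = -116.6976 + 44.7960i


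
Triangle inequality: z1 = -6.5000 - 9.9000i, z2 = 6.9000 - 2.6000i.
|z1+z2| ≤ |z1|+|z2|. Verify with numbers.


|z1| = sqrt((-6.5)^2 + (-9.9)^2) = sqrt(140.26) = 11.8431
|z2| = sqrt(6.9^2 + (-2.6)^2) = sqrt(54.37) = 7.3736
z1+z2 = 0.4000 - 12.5000i
|z1+z2| = sqrt(156.41) = 12.5064
|z1|+|z2| = 11.8431 + 7.3736 = 19.2167

|z1+z2| = 12.5064 ≤ |z1|+|z2| = 19.2167 (verified)


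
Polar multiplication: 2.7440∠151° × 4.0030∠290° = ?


r = 2.7440 * 4.0030 = 10.9842
theta = 151° + 290° = 441° = 81° (mod 360)

10.9842 cis(81°)


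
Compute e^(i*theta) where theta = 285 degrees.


cos(285°) = 0.2588
sin(285°) = -0.9659

e^(i*285°) = 0.2588 - 0.9659i


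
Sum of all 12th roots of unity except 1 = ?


With w = e^(2*pi*i/12), all 12 of the 12th roots of unity w^0 = 1, w, ..., w^(11) sum to 0: 1 + w + ... + w^(11) = (1 - w^12)/(1 - w) = 0 since w^12 = 1, w ≠ 1.
Removing the root 1: w + w^2 + ... + w^(11) = 0 - 1 = -1

Sum = -1


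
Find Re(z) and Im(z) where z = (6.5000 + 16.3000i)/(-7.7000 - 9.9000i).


Multiply by conjugate: (6.5000 + 16.3000i)(-7.7000 + 9.9000i) / ((-7.7)^2 + (-9.9)^2)
Numerator real = 6.5*(-7.7) + 16.3*(-9.9) = -211.42
Numerator imag = 16.3*(-7.7) - 6.5*(-9.9) = -61.16
Denominator = 157.3
Re(z) = -211.42/157.3 = -1.3441
Im(z) = -61.16/157.3 = -0.3888

Re(z) = -1.3441, Im(z) = -0.3888


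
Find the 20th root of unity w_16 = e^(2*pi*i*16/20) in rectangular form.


Angle = 360*16/20 = 288°
a = cos(288°) = 0.3090
b = sin(288°) = -0.9511

0.3090 - 0.9511i


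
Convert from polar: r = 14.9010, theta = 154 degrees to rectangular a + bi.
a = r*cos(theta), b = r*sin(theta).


a = 14.9010*cos(154°) = 14.9010*(-0.89879) = -13.3929
b = 14.9010*sin(154°) = 14.9010*0.43837 = 6.5322

-13.3929 + 6.5322i


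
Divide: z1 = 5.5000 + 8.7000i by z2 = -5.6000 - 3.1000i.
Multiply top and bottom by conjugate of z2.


Conjugate of z2 = -5.6000 + 3.1000i
Numerator: (5.5000 + 8.7000i)(-5.6000 + 3.1000i) = -57.7700 - 31.6700i
Denominator: (-5.6)^2 + (-3.1)^2 = 40.97
Result = (-57.7700 - 31.6700i)/40.97

-1.4101 - 0.7730i


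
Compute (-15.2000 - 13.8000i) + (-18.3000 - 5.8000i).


Real: -15.2 - 18.3 = -33.5
Imag: -13.8 - 5.8 = -19.6

-33.5000 - 19.6000i


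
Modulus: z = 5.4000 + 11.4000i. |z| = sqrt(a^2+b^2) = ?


|z| = sqrt(5.4^2 + 11.4^2) = sqrt(29.16 + 129.96) = sqrt(159.12) = 12.6143

|z| = 12.6143


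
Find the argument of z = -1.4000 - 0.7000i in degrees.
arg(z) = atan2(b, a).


Re = -1.4, Im = -0.7
arg = atan2(-0.7, -1.4) = -153.4349 degrees

arg(z) = -153.4349 degrees


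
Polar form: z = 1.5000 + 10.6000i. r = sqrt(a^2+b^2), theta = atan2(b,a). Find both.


r = sqrt(2.25+112.36) = sqrt(114.61) = 10.7056
theta = atan2(10.6, 1.5) = 81.9456 degrees

r = 10.7056, theta = 81.9456 degrees


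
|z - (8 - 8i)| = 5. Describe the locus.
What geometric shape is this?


|z - z0| = r is a circle with center z0 and radius r.
Center = (8, -8), radius = 5

Circle with center (8, -8) and radius 5


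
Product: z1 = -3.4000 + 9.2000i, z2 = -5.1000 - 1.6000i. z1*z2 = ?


Real = -3.4*(-5.1) - 9.2*(-1.6) = 17.34 - (-14.72) = 32.06
Imag = -3.4*(-1.6) - (5.1)*9.2 = 5.44 - (46.92) = -41.48

32.0600 - 41.4800i


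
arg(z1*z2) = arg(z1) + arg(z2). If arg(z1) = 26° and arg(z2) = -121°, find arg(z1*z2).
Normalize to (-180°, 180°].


arg(z1*z2) = 26° - 121° = -95°
Normalized to (-180°, 180°]: -95°

-95°


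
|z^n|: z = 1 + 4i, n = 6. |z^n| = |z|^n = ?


|z| = sqrt(1+16) = sqrt(17) = 4.1231
|z^6| = |z|^6 = (sqrt(17))^6 = 17^3 = 4913

|z^6| = 4913


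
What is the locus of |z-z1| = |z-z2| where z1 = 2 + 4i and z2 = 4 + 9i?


Equal distances means the locus is the perpendicular bisector of z1 and z2.
Midpoint = ((2+4)/2, (4+9)/2) = (3.0000, 6.5000)

Perpendicular bisector through (3.0000, 6.5000)


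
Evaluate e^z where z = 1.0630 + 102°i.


e^1.0630 = 2.89504
cos(102°) = -0.2079
sin(102°) = 0.97815
Real = 2.89504*(-0.2079) = -0.6019
Imag = 2.89504*0.97815 = 2.8318

-0.6019 + 2.8318i


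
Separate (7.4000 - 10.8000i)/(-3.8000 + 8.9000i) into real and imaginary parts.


Multiply by conjugate: (7.4000 - 10.8000i)(-3.8000 - 8.9000i) / ((-3.8)^2 + 8.9^2)
Numerator real = 7.4*(-3.8) - (10.8)*8.9 = -124.24
Numerator imag = -10.8*(-3.8) - 7.4*8.9 = -24.82
Denominator = 93.65
Re(z) = -124.24/93.65 = -1.3266
Im(z) = -24.82/93.65 = -0.2650

Re(z) = -1.3266, Im(z) = -0.2650


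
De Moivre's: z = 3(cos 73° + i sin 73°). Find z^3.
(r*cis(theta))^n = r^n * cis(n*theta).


r^3 = 3^3 = 27
n*theta = 3*73° = 219° = 219° (mod 360)
a = 27*cos(219°) = -20.9829
b = 27*sin(219°) = -16.9917

27 cis(219°) = -20.9829 - 16.9917i


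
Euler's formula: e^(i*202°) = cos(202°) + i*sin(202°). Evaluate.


cos(202°) = -0.9272
sin(202°) = -0.3746

e^(i*202°) = -0.9272 - 0.3746i


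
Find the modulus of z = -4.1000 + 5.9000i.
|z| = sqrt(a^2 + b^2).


|z| = sqrt((-4.1)^2 + 5.9^2) = sqrt(16.81 + 34.81) = sqrt(51.62) = 7.1847

|z| = 7.1847


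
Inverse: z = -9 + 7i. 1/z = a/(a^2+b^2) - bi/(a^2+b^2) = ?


|z|^2 = 81+49 = 130
1/z = (-9 - 7i)/130

1/z = -0.0692 - 0.0538i


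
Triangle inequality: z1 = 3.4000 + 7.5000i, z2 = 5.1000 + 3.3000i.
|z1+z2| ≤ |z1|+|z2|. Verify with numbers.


|z1| = sqrt(3.4^2 + 7.5^2) = sqrt(67.81) = 8.2347
|z2| = sqrt(5.1^2 + 3.3^2) = sqrt(36.9) = 6.0745
z1+z2 = 8.5000 + 10.8000i
|z1+z2| = sqrt(188.89) = 13.7437
|z1|+|z2| = 8.2347 + 6.0745 = 14.3092

|z1+z2| = 13.7437 ≤ |z1|+|z2| = 14.3092 (verified)


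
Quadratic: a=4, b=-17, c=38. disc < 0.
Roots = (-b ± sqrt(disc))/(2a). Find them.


disc = (-17)^2 - 4*4*38 = 289 - 608 = -319
sqrt(|disc|) = sqrt(319) = 17.8606
Real part = 17/(2*4) = 2.1250
Imag part = 17.8606/(2*4) = 2.2326

2.1250 ± 2.2326i


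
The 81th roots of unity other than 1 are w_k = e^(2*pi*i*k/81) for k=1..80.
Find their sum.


With w = e^(2*pi*i/81), all 81 of the 81th roots of unity w^0 = 1, w, ..., w^(80) sum to 0: 1 + w + ... + w^(80) = (1 - w^81)/(1 - w) = 0 since w^81 = 1, w ≠ 1.
Removing the root 1: w + w^2 + ... + w^(80) = 0 - 1 = -1

Sum = -1


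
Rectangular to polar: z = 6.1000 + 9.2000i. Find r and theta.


r = sqrt(37.21+84.64) = sqrt(121.85) = 11.0386
theta = atan2(9.2, 6.1) = 56.4539 degrees

r = 11.0386, theta = 56.4539 degrees


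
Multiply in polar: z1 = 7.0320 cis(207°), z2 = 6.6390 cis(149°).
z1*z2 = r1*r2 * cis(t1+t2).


r = 7.0320 * 6.6390 = 46.6854
theta = 207° + 149° = 356° = 356° (mod 360)

46.6854 cis(356°)


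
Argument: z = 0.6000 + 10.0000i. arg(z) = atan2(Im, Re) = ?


Re = 0.6, Im = 10
arg = atan2(10, 0.6) = 86.5664 degrees

arg(z) = 86.5664 degrees


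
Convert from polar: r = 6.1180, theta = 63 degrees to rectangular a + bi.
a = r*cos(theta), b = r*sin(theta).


a = 6.1180*cos(63°) = 6.1180*0.45399 = 2.7775
b = 6.1180*sin(63°) = 6.1180*0.89101 = 5.4512

2.7775 + 5.4512i


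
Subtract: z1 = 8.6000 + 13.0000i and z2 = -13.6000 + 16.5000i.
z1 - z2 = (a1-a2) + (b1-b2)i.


Real: 8.6 + 13.6 = 22.2
Imag: 13 - 16.5 = -3.5

22.2000 - 3.5000i


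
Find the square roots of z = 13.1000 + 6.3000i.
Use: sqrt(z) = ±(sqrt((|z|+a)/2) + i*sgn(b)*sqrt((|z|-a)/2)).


|z| = sqrt(171.61+39.69) = 14.5362
sqrt((|z|+a)/2) = sqrt((14.5362+13.1)/2) = sqrt(13.8181) = 3.7173
sqrt((|z|-a)/2) = sqrt((14.5362-13.1)/2) = sqrt(0.7181) = 0.8474

±(3.7173 + 0.8474i) i.e. 3.7173 + 0.8474i and -3.7173 - 0.8474i


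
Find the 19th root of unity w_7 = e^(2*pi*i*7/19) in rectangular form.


Angle = 360*7/19 = 132.6316°
a = cos(132.6316°) = -0.6773
b = sin(132.6316°) = 0.7357

-0.6773 + 0.7357i


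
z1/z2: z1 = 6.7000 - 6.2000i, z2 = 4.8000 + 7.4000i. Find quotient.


Conjugate of z2 = 4.8000 - 7.4000i
Numerator: (6.7000 - 6.2000i)(4.8000 - 7.4000i) = -13.7200 - 79.3400i
Denominator: 4.8^2 + 7.4^2 = 77.8
Result = (-13.7200 - 79.3400i)/77.8

-0.1763 - 1.0198i


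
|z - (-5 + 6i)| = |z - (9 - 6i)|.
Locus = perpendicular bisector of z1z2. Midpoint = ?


Equal distances means the locus is the perpendicular bisector of z1 and z2.
Midpoint = ((-5+9)/2, (6+(-6))/2) = (2.0000, 0)

Perpendicular bisector through (2.0000, 0)


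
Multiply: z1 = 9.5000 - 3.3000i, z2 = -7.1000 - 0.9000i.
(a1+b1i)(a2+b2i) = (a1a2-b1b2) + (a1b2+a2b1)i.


Real = 9.5*(-7.1) - (-3.3)*(-0.9) = -67.45 - 2.97 = -70.42
Imag = 9.5*(-0.9) - (7.1)*(-3.3) = -8.55 + 23.43 = 14.88

-70.4200 + 14.8800i


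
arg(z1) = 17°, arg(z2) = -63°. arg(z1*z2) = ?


arg(z1*z2) = 17° - 63° = -46°
Normalized to (-180°, 180°]: -46°

-46°


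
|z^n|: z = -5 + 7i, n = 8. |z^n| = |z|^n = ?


|z| = sqrt(25+49) = sqrt(74) = 8.6023
|z^8| = |z|^8 = (sqrt(74))^8 = 74^4 = 29986576

|z^8| = 29986576


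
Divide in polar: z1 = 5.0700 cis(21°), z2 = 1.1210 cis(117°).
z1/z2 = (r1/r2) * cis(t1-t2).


r = 5.0700 / 1.1210 = 4.5227
theta = 21° - 117° = -96° = 264° (mod 360)

4.5227 cis(264°)


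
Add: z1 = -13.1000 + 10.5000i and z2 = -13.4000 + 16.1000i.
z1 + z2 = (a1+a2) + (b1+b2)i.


Real: -13.1 - 13.4 = -26.5
Imag: 10.5 + 16.1 = 26.6

-26.5000 + 26.6000i


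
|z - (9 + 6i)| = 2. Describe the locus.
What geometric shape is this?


|z - z0| = r is a circle with center z0 and radius r.
Center = (9, 6), radius = 2

Circle with center (9, 6) and radius 2


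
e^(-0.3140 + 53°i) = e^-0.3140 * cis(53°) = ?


e^-0.3140 = 0.7305
cos(53°) = 0.6018
sin(53°) = 0.7986
Real = 0.7305*0.6018 = 0.4396
Imag = 0.7305*0.7986 = 0.5834

0.4396 + 0.5834i


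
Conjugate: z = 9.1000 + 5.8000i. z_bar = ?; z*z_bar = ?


z_bar = 9.1000 - 5.8000i
z*z_bar = 9.1^2 + 5.8^2 = 82.81 + 33.64 = 116.45

z_bar = 9.1000 - 5.8000i, z*z_bar = 116.45


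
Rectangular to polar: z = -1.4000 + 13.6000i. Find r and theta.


r = sqrt(1.96+184.96) = sqrt(186.92) = 13.6719
theta = atan2(13.6, -1.4) = 95.8774 degrees

r = 13.6719, theta = 95.8774 degrees


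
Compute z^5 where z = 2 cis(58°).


r^5 = 2^5 = 32
n*theta = 5*58° = 290° = 290° (mod 360)
a = 32*cos(290°) = 10.9446
b = 32*sin(290°) = -30.0702

32 cis(290°) = 10.9446 - 30.0702i


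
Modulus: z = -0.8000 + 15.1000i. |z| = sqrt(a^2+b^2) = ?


|z| = sqrt((-0.8)^2 + 15.1^2) = sqrt(0.64 + 228.01) = sqrt(228.65) = 15.1212

|z| = 15.1212


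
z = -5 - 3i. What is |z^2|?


|z| = sqrt(25+9) = sqrt(34) = 5.8310
|z^2| = |z|^2 = (sqrt(34))^2 = 34

|z^2| = 34


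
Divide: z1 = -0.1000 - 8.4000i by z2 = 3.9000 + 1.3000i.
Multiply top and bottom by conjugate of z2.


Conjugate of z2 = 3.9000 - 1.3000i
Numerator: (-0.1000 - 8.4000i)(3.9000 - 1.3000i) = -11.3100 - 32.6300i
Denominator: 3.9^2 + 1.3^2 = 16.9
Result = (-11.3100 - 32.6300i)/16.9

-0.6692 - 1.9308i


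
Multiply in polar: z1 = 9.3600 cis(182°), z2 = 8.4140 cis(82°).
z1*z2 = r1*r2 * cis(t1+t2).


r = 9.3600 * 8.4140 = 78.7550
theta = 182° + 82° = 264° = 264° (mod 360)

78.7550 cis(264°)


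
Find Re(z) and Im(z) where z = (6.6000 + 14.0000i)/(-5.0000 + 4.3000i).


Multiply by conjugate: (6.6000 + 14.0000i)(-5.0000 - 4.3000i) / ((-5)^2 + 4.3^2)
Numerator real = 6.6*(-5) + 14*4.3 = 27.2
Numerator imag = 14*(-5) - 6.6*4.3 = -98.38
Denominator = 43.49
Re(z) = 27.2/43.49 = 0.6254
Im(z) = -98.38/43.49 = -2.2621

Re(z) = 0.6254, Im(z) = -2.2621


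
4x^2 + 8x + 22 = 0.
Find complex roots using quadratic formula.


disc = 8^2 - 4*4*22 = 64 - 352 = -288
sqrt(|disc|) = sqrt(288) = 16.9706
Real part = -8/(2*4) = -1.0000
Imag part = 16.9706/(2*4) = 2.1213

-1.0000 ± 2.1213i


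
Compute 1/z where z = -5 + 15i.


|z|^2 = 25+225 = 250
1/z = (-5 - 15i)/250

1/z = -0.0200 - 0.0600i


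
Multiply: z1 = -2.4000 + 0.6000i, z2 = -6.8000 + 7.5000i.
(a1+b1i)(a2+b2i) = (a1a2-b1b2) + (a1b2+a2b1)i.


Real = -2.4*(-6.8) - 0.6*7.5 = 16.32 - 4.5 = 11.82
Imag = -2.4*7.5 - (6.8)*0.6 = -18 - (4.08) = -22.08

11.8200 - 22.0800i


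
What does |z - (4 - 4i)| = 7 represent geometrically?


|z - z0| = r is a circle with center z0 and radius r.
Center = (4, -4), radius = 7

Circle with center (4, -4) and radius 7


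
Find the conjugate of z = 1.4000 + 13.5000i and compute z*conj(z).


z_bar = 1.4000 - 13.5000i
z*z_bar = 1.4^2 + 13.5^2 = 1.96 + 182.25 = 184.21

z_bar = 1.4000 - 13.5000i, z*z_bar = 184.21


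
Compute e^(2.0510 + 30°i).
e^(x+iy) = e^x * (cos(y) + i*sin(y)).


e^2.0510 = 7.77567
cos(30°) = 0.866025
sin(30°) = 0.5
Real = 7.77567*0.866025 = 6.7339
Imag = 7.77567*0.5 = 3.8878

6.7339 + 3.8878i


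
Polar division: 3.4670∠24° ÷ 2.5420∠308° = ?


r = 3.4670 / 2.5420 = 1.3639
theta = 24° - 308° = -284° = 76° (mod 360)

1.3639 cis(76°)


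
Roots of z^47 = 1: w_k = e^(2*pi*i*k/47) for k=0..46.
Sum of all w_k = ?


The sum of all 47th roots of unity is 0.
Geometric series: (1 - w^47)/(1 - w) = (1-1)/(1-w) = 0 since w^47 = 1, w ≠ 1.
Alternatively: coefficient of z^46 in z^47 - 1 is 0.

0


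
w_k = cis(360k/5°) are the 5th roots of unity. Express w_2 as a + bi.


Angle = 360*2/5 = 144°
a = cos(144°) = -0.8090
b = sin(144°) = 0.5878

-0.8090 + 0.5878i


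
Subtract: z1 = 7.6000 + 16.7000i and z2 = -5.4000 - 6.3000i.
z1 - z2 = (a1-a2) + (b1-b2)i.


Real: 7.6 + 5.4 = 13
Imag: 16.7 + 6.3 = 23

13.0000 + 23.0000i


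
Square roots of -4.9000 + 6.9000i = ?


|z| = sqrt(24.01+47.61) = 8.4629
sqrt((|z|+a)/2) = sqrt((8.4629+(-4.9))/2) = sqrt(1.7814) = 1.3347
sqrt((|z|-a)/2) = sqrt((8.4629-(-4.9))/2) = sqrt(6.6814) = 2.5848

±(1.3347 + 2.5848i) i.e. 1.3347 + 2.5848i and -1.3347 - 2.5848i


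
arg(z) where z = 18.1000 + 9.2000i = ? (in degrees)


Re = 18.1, Im = 9.2
arg = atan2(9.2, 18.1) = 26.9437 degrees

arg(z) = 26.9437 degrees


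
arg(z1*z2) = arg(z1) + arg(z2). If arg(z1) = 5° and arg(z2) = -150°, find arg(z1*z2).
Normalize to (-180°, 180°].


arg(z1*z2) = 5° - 150° = -145°
Normalized to (-180°, 180°]: -145°

-145°


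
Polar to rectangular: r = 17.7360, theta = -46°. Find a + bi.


a = 17.7360*cos(-46°) = 17.7360*0.69466 = 12.3205
b = 17.7360*sin(-46°) = 17.7360*(-0.71934) = -12.7582

12.3205 - 12.7582i


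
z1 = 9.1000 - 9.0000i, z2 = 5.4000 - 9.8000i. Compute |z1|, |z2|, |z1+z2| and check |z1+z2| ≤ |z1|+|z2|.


|z1| = sqrt(9.1^2 + (-9)^2) = sqrt(163.81) = 12.7988
|z2| = sqrt(5.4^2 + (-9.8)^2) = sqrt(125.2) = 11.1893
z1+z2 = 14.5000 - 18.8000i
|z1+z2| = sqrt(563.69) = 23.7422
|z1|+|z2| = 12.7988 + 11.1893 = 23.9881

|z1+z2| = 23.7422 ≤ |z1|+|z2| = 23.9881 (verified)


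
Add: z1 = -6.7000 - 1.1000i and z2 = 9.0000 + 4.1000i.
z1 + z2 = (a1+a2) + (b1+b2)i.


Real: -6.7 + 9 = 2.3
Imag: -1.1 + 4.1 = 3

2.3000 + 3.0000i


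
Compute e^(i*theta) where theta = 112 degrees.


cos(112°) = -0.3746
sin(112°) = 0.9272

e^(i*112°) = -0.3746 + 0.9272i


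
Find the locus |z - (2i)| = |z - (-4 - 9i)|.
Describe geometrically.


Equal distances means the locus is the perpendicular bisector of z1 and z2.
Midpoint = ((0+(-4))/2, (2+(-9))/2) = (-2.0000, -3.5000)

Perpendicular bisector through (-2.0000, -3.5000)


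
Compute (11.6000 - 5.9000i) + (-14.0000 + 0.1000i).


Real: 11.6 - 14 = -2.4
Imag: -5.9 + 0.1 = -5.8

-2.4000 - 5.8000i


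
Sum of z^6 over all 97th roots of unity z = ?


The roots are w_k = w^k with w = e^(2*pi*i/97), and (w^k)^6 = (w^6)^k.
So S = 1 + u + u^2 + ... + u^(96) with u = w^6.
6 = 0*97 + 6, so 6 is not a multiple of 97: u = w^6 ≠ 1 (w is a primitive 97th root), while u^97 = (w^97)^6 = 1.
Geometric series: S = (1 - u^97)/(1 - u) = (1 - 1)/(1 - u) = 0

S = 0


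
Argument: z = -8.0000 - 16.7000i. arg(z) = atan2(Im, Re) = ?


Re = -8, Im = -16.7
arg = atan2(-16.7, -8) = -115.5964 degrees

arg(z) = -115.5964 degrees


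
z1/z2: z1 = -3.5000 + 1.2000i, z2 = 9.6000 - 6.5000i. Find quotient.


Conjugate of z2 = 9.6000 + 6.5000i
Numerator: (-3.5000 + 1.2000i)(9.6000 + 6.5000i) = -41.4000 - 11.2300i
Denominator: 9.6^2 + (-6.5)^2 = 134.41
Result = (-41.4000 - 11.2300i)/134.41

-0.3080 - 0.0836i


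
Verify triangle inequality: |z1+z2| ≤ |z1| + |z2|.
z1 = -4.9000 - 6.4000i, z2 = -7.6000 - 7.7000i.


|z1| = sqrt((-4.9)^2 + (-6.4)^2) = sqrt(64.97) = 8.0604
|z2| = sqrt((-7.6)^2 + (-7.7)^2) = sqrt(117.05) = 10.8190
z1+z2 = -12.5000 - 14.1000i
|z1+z2| = sqrt(355.06) = 18.8430
|z1|+|z2| = 8.0604 + 10.8190 = 18.8794

|z1+z2| = 18.8430 ≤ |z1|+|z2| = 18.8794 (verified)


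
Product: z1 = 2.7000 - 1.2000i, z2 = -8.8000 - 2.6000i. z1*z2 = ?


Real = 2.7*(-8.8) - (-1.2)*(-2.6) = -23.76 - 3.12 = -26.88
Imag = 2.7*(-2.6) - (8.8)*(-1.2) = -7.02 + 10.56 = 3.54

-26.8800 + 3.5400i


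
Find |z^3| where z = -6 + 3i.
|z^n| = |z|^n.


|z| = sqrt(36+9) = sqrt(45) = 6.7082
|z^3| = |z|^3 = (sqrt(45))^3 = 45*sqrt(45)

|z^3| = 45*sqrt(45) ≈ 301.8692


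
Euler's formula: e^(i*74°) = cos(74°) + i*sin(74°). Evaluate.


cos(74°) = 0.2756
sin(74°) = 0.9613

e^(i*74°) = 0.2756 + 0.9613i


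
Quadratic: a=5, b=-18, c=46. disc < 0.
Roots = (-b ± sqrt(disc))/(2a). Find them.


disc = (-18)^2 - 4*5*46 = 324 - 920 = -596
sqrt(|disc|) = sqrt(596) = 24.4131
Real part = 18/(2*5) = 1.8000
Imag part = 24.4131/(2*5) = 2.4413

1.8000 ± 2.4413i


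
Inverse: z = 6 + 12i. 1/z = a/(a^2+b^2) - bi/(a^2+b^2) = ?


|z|^2 = 36+144 = 180
1/z = (6 - 12i)/180

1/z = 0.0333 - 0.0667i


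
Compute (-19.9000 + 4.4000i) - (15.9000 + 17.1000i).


Real: -19.9 - 15.9 = -35.8
Imag: 4.4 - 17.1 = -12.7

-35.8000 - 12.7000i


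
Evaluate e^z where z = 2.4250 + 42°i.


e^2.4250 = 11.3022
cos(42°) = 0.743145
sin(42°) = 0.669131
Real = 11.3022*0.743145 = 8.3992
Imag = 11.3022*0.669131 = 7.5627

8.3992 + 7.5627i


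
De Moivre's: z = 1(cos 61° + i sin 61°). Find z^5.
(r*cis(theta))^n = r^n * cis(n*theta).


r^5 = 1^5 = 1
n*theta = 5*61° = 305° = 305° (mod 360)
a = 1*cos(305°) = 0.5736
b = 1*sin(305°) = -0.8192

1 cis(305°) = 0.5736 - 0.8192i


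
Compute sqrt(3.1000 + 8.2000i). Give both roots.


|z| = sqrt(9.61+67.24) = 8.7664
sqrt((|z|+a)/2) = sqrt((8.7664+3.1)/2) = sqrt(5.9332) = 2.4358
sqrt((|z|-a)/2) = sqrt((8.7664-3.1)/2) = sqrt(2.8332) = 1.6832

±(2.4358 + 1.6832i) i.e. 2.4358 + 1.6832i and -2.4358 - 1.6832i


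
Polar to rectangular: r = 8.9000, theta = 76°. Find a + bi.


a = 8.9000*cos(76°) = 8.9000*0.24192 = 2.1531
b = 8.9000*sin(76°) = 8.9000*0.970296 = 8.6356

2.1531 + 8.6356i


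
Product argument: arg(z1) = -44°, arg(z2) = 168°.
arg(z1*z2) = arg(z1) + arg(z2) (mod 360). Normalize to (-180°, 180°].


arg(z1*z2) = -44° + 168° = 124°
Normalized to (-180°, 180°]: 124°

124°


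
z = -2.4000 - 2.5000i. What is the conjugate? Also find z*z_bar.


z_bar = -2.4000 + 2.5000i
z*z_bar = (-2.4)^2 + (-2.5)^2 = 5.76 + 6.25 = 12.01

z_bar = -2.4000 + 2.5000i, z*z_bar = 12.01


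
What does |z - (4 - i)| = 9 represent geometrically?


|z - z0| = r is a circle with center z0 and radius r.
Center = (4, -1), radius = 9

Circle with center (4, -1) and radius 9


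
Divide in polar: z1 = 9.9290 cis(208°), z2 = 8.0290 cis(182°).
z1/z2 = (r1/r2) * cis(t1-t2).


r = 9.9290 / 8.0290 = 1.2366
theta = 208° - 182° = 26° = 26° (mod 360)

1.2366 cis(26°)


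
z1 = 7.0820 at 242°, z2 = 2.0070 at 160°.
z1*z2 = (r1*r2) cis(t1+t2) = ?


r = 7.0820 * 2.0070 = 14.2136
theta = 242° + 160° = 402° = 42° (mod 360)

14.2136 cis(42°)


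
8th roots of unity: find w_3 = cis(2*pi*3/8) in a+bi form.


Angle = 360*3/8 = 135°
a = cos(135°) = -0.7071
b = sin(135°) = 0.7071

-0.7071 + 0.7071i


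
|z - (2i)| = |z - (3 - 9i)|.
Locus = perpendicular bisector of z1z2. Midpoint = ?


Equal distances means the locus is the perpendicular bisector of z1 and z2.
Midpoint = ((0+3)/2, (2+(-9))/2) = (1.5000, -3.5000)

Perpendicular bisector through (1.5000, -3.5000)


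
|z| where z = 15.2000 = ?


|z| = sqrt(15.2^2 + 0^2) = sqrt(231.04 + 0) = sqrt(231.04) = 15.2000

|z| = 15.2000


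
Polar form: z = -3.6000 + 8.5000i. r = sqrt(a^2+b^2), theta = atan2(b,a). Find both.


r = sqrt(12.96+72.25) = sqrt(85.21) = 9.2309
theta = atan2(8.5, -3.6) = 112.9541 degrees

r = 9.2309, theta = 112.9541 degrees


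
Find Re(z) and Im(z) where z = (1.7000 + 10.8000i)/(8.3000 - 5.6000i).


Multiply by conjugate: (1.7000 + 10.8000i)(8.3000 + 5.6000i) / (8.3^2 + (-5.6)^2)
Numerator real = 1.7*8.3 + 10.8*(-5.6) = -46.37
Numerator imag = 10.8*8.3 - 1.7*(-5.6) = 99.16
Denominator = 100.25
Re(z) = -46.37/100.25 = -0.4625
Im(z) = 99.16/100.25 = 0.9891

Re(z) = -0.4625, Im(z) = 0.9891


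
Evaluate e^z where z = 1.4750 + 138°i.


e^1.4750 = 4.3710
cos(138°) = -0.74314
sin(138°) = 0.66913
Real = 4.3710*(-0.74314) = -3.2483
Imag = 4.3710*0.66913 = 2.9248

-3.2483 + 2.9248i


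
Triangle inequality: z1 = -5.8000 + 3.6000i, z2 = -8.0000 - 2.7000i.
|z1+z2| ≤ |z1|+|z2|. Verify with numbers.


|z1| = sqrt((-5.8)^2 + 3.6^2) = sqrt(46.6) = 6.8264
|z2| = sqrt((-8)^2 + (-2.7)^2) = sqrt(71.29) = 8.4433
z1+z2 = -13.8000 + 0.9000i
|z1+z2| = sqrt(191.25) = 13.8293
|z1|+|z2| = 6.8264 + 8.4433 = 15.2697

|z1+z2| = 13.8293 ≤ |z1|+|z2| = 15.2697 (verified)


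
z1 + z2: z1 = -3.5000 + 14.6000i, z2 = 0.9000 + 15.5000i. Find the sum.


Real: -3.5 + 0.9 = -2.6
Imag: 14.6 + 15.5 = 30.1

-2.6000 + 30.1000i


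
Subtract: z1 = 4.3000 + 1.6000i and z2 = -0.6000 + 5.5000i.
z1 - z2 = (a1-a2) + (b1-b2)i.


Real: 4.3 + 0.6 = 4.9
Imag: 1.6 - 5.5 = -3.9

4.9000 - 3.9000i


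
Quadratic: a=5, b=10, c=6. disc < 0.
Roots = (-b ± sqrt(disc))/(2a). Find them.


disc = 10^2 - 4*5*6 = 100 - 120 = -20
sqrt(|disc|) = sqrt(20) = 4.4721
Real part = -10/(2*5) = -1.0000
Imag part = 4.4721/(2*5) = 0.4472

-1.0000 ± 0.4472i


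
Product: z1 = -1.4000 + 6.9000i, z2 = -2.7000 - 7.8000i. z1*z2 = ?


Real = -1.4*(-2.7) - 6.9*(-7.8) = 3.78 - (-53.82) = 57.6
Imag = -1.4*(-7.8) - (2.7)*6.9 = 10.92 - (18.63) = -7.71

57.6000 - 7.7100i


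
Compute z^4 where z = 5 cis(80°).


r^4 = 5^4 = 625
n*theta = 4*80° = 320° = 320° (mod 360)
a = 625*cos(320°) = 478.7778
b = 625*sin(320°) = -401.7423

625 cis(320°) = 478.7778 - 401.7423i


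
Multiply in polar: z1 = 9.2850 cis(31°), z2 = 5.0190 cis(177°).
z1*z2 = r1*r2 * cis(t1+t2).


r = 9.2850 * 5.0190 = 46.6014
theta = 31° + 177° = 208° = 208° (mod 360)

46.6014 cis(208°)


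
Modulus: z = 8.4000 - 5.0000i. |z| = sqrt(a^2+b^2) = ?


|z| = sqrt(8.4^2 + (-5)^2) = sqrt(70.56 + 25) = sqrt(95.56) = 9.7755

|z| = 9.7755


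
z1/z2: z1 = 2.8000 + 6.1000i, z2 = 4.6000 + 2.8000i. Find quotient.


Conjugate of z2 = 4.6000 - 2.8000i
Numerator: (2.8000 + 6.1000i)(4.6000 - 2.8000i) = 29.9600 + 20.2200i
Denominator: 4.6^2 + 2.8^2 = 29
Result = (29.9600 + 20.2200i)/29

1.0331 + 0.6972i


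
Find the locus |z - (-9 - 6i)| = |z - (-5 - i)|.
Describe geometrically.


Equal distances means the locus is the perpendicular bisector of z1 and z2.
Midpoint = ((-9+(-5))/2, (-6+(-1))/2) = (-7.0000, -3.5000)

Perpendicular bisector through (-7.0000, -3.5000)


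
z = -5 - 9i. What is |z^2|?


|z| = sqrt(25+81) = sqrt(106) = 10.2956
|z^2| = |z|^2 = (sqrt(106))^2 = 106

|z^2| = 106


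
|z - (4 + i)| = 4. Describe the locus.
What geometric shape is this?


|z - z0| = r is a circle with center z0 and radius r.
Center = (4, 1), radius = 4

Circle with center (4, 1) and radius 4


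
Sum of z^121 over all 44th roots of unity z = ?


The roots are w_k = w^k with w = e^(2*pi*i/44), and (w^k)^121 = (w^121)^k.
So S = 1 + u + u^2 + ... + u^(43) with u = w^121.
121 = 2*44 + 33, so 121 is not a multiple of 44: u = (w^44)^2 * w^33 = w^33 ≠ 1 (w is a primitive 44th root), while u^44 = (w^44)^121 = 1.
Geometric series: S = (1 - u^44)/(1 - u) = (1 - 1)/(1 - u) = 0

S = 0


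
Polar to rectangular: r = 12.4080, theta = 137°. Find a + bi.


a = 12.4080*cos(137°) = 12.4080*(-0.73135) = -9.0746
b = 12.4080*sin(137°) = 12.4080*0.681998 = 8.4622

-9.0746 + 8.4622i


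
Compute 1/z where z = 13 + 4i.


|z|^2 = 169+16 = 185
1/z = (13 - 4i)/185

1/z = 0.0703 - 0.0216i


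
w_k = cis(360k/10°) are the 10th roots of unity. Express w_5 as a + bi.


Angle = 360*5/10 = 180°
a = cos(180°) = -1.0000
b = sin(180°) = 0

-1.0000 + 0i


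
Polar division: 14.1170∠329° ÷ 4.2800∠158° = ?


r = 14.1170 / 4.2800 = 3.2984
theta = 329° - 158° = 171° = 171° (mod 360)

3.2984 cis(171°)


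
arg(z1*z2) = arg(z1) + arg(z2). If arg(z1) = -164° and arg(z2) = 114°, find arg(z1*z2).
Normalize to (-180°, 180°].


arg(z1*z2) = -164° + 114° = -50°
Normalized to (-180°, 180°]: -50°

-50°


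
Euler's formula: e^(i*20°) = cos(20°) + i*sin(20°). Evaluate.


cos(20°) = 0.9397
sin(20°) = 0.3420

e^(i*20°) = 0.9397 + 0.3420i


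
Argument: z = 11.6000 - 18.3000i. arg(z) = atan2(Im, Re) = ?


Re = 11.6, Im = -18.3
arg = atan2(-18.3, 11.6) = -57.6302 degrees

arg(z) = -57.6302 degrees


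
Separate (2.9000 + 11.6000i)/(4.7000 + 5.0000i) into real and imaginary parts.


Multiply by conjugate: (2.9000 + 11.6000i)(4.7000 - 5.0000i) / (4.7^2 + 5^2)
Numerator real = 2.9*4.7 + 11.6*5 = 71.63
Numerator imag = 11.6*4.7 - 2.9*5 = 40.02
Denominator = 47.09
Re(z) = 71.63/47.09 = 1.5211
Im(z) = 40.02/47.09 = 0.8499

Re(z) = 1.5211, Im(z) = 0.8499


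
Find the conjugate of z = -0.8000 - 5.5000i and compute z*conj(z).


z_bar = -0.8000 + 5.5000i
z*z_bar = (-0.8)^2 + (-5.5)^2 = 0.64 + 30.25 = 30.89

z_bar = -0.8000 + 5.5000i, z*z_bar = 30.89


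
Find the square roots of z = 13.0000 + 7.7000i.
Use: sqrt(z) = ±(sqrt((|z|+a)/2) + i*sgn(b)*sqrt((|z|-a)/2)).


|z| = sqrt(169+59.29) = 15.1093
sqrt((|z|+a)/2) = sqrt((15.1093+13)/2) = sqrt(14.0546) = 3.7490
sqrt((|z|-a)/2) = sqrt((15.1093-13)/2) = sqrt(1.0546) = 1.0270

±(3.7490 + 1.0270i) i.e. 3.7490 + 1.0270i and -3.7490 - 1.0270i


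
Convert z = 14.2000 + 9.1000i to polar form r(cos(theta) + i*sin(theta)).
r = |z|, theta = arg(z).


r = sqrt(201.64+82.81) = sqrt(284.45) = 16.8656
theta = atan2(9.1, 14.2) = 32.6536 degrees

r = 16.8656, theta = 32.6536 degrees


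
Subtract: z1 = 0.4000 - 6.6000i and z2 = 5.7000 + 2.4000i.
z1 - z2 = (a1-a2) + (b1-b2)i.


Real: 0.4 - 5.7 = -5.3
Imag: -6.6 - 2.4 = -9

-5.3000 - 9.0000i


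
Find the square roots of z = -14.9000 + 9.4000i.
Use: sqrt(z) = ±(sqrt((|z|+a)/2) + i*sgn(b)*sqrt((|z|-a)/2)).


|z| = sqrt(222.01+88.36) = 17.6173
sqrt((|z|+a)/2) = sqrt((17.6173+(-14.9))/2) = sqrt(1.3587) = 1.1656
sqrt((|z|-a)/2) = sqrt((17.6173-(-14.9))/2) = sqrt(16.2587) = 4.0322

±(1.1656 + 4.0322i) i.e. 1.1656 + 4.0322i and -1.1656 - 4.0322i


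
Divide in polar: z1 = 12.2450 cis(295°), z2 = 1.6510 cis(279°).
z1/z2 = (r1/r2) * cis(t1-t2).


r = 12.2450 / 1.6510 = 7.4167
theta = 295° - 279° = 16° = 16° (mod 360)

7.4167 cis(16°)


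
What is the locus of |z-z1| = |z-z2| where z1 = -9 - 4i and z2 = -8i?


Equal distances means the locus is the perpendicular bisector of z1 and z2.
Midpoint = ((-9+0)/2, (-4+(-8))/2) = (-4.5000, -6.0000)

Perpendicular bisector through (-4.5000, -6.0000)


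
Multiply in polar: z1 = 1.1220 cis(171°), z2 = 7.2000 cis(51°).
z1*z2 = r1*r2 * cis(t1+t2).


r = 1.1220 * 7.2000 = 8.0784
theta = 171° + 51° = 222° = 222° (mod 360)

8.0784 cis(222°)


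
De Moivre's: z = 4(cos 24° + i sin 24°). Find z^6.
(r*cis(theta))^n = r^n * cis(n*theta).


r^6 = 4^6 = 4096
n*theta = 6*24° = 144° = 144° (mod 360)
a = 4096*cos(144°) = -3313.7336
b = 4096*sin(144°) = 2407.5684

4096 cis(144°) = -3313.7336 + 2407.5684i


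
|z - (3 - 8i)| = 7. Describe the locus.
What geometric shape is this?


|z - z0| = r is a circle with center z0 and radius r.
Center = (3, -8), radius = 7

Circle with center (3, -8) and radius 7


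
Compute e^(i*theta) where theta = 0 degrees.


cos(0°) = 1.0000
sin(0°) = 0

e^(i*0°) = 1.0000 + 0i


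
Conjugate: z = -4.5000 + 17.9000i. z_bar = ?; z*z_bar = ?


z_bar = -4.5000 - 17.9000i
z*z_bar = (-4.5)^2 + 17.9^2 = 20.25 + 320.41 = 340.66

z_bar = -4.5000 - 17.9000i, z*z_bar = 340.66


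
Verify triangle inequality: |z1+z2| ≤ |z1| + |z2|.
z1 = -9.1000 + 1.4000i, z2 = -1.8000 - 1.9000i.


|z1| = sqrt((-9.1)^2 + 1.4^2) = sqrt(84.77) = 9.2071
|z2| = sqrt((-1.8)^2 + (-1.9)^2) = sqrt(6.85) = 2.6173
z1+z2 = -10.9000 - 0.5000i
|z1+z2| = sqrt(119.06) = 10.9115
|z1|+|z2| = 9.2071 + 2.6173 = 11.8244

|z1+z2| = 10.9115 ≤ |z1|+|z2| = 11.8244 (verified)


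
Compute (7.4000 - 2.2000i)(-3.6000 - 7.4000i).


Real = 7.4*(-3.6) - (-2.2)*(-7.4) = -26.64 - 16.28 = -42.92
Imag = 7.4*(-7.4) - (3.6)*(-2.2) = -54.76 + 7.92 = -46.84

-42.9200 - 46.8400i


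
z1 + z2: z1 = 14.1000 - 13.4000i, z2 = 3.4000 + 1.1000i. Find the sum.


Real: 14.1 + 3.4 = 17.5
Imag: -13.4 + 1.1 = -12.3

17.5000 - 12.3000i


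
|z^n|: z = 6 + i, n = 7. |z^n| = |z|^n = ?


|z| = sqrt(36+1) = sqrt(37) = 6.0828
|z^7| = |z|^7 = (sqrt(37))^7 = 37^3 * sqrt(37) = 50653*sqrt(37)

|z^7| = 50653*sqrt(37) ≈ 308110.1704


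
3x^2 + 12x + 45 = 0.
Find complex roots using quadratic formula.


disc = 12^2 - 4*3*45 = 144 - 540 = -396
sqrt(|disc|) = sqrt(396) = 19.8997
Real part = -12/(2*3) = -2.0000
Imag part = 19.8997/(2*3) = 3.3166

-2.0000 ± 3.3166i


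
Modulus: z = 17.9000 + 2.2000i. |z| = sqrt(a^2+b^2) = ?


|z| = sqrt(17.9^2 + 2.2^2) = sqrt(320.41 + 4.84) = sqrt(325.25) = 18.0347

|z| = 18.0347


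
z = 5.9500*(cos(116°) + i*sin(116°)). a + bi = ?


a = 5.9500*cos(116°) = 5.9500*(-0.43837) = -2.6083
b = 5.9500*sin(116°) = 5.9500*0.89879 = 5.3478

-2.6083 + 5.3478i


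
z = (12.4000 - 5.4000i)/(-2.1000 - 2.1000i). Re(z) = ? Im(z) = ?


Multiply by conjugate: (12.4000 - 5.4000i)(-2.1000 + 2.1000i) / ((-2.1)^2 + (-2.1)^2)
Numerator real = 12.4*(-2.1) - (5.4)*(-2.1) = -14.7
Numerator imag = -5.4*(-2.1) - 12.4*(-2.1) = 37.38
Denominator = 8.82
Re(z) = -14.7/8.82 = -1.6667
Im(z) = 37.38/8.82 = 4.2381

Re(z) = -1.6667, Im(z) = 4.2381


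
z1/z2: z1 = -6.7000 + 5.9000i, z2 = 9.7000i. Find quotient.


Conjugate of z2 = -9.7000i
Numerator: (-6.7000 + 5.9000i)(-9.7000i) = 57.2300 + 64.9900i
Denominator: 0^2 + 9.7^2 = 94.09
Result = (57.2300 + 64.9900i)/94.09

0.6082 + 0.6907i


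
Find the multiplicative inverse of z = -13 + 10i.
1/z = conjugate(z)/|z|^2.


|z|^2 = 169+100 = 269
1/z = (-13 - 10i)/269

1/z = -0.0483 - 0.0372i


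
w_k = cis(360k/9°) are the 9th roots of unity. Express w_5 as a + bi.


Angle = 360*5/9 = 200°
a = cos(200°) = -0.9397
b = sin(200°) = -0.3420

-0.9397 - 0.3420i


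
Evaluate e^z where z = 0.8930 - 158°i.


e^0.8930 = 2.44245
cos(-158°) = -0.9272
sin(-158°) = -0.37461
Real = 2.44245*(-0.9272) = -2.2646
Imag = 2.44245*(-0.37461) = -0.9150

-2.2646 - 0.9150i


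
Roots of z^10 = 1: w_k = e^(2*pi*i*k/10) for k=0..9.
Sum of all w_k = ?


The sum of all 10th roots of unity is 0.
Geometric series: (1 - w^10)/(1 - w) = (1-1)/(1-w) = 0 since w^10 = 1, w ≠ 1.
Alternatively: coefficient of z^9 in z^10 - 1 is 0.

0


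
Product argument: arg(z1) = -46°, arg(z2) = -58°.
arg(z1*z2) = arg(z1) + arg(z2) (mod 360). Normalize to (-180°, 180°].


arg(z1*z2) = -46° - 58° = -104°
Normalized to (-180°, 180°]: -104°

-104°


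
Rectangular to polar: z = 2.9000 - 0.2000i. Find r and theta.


r = sqrt(8.41+0.04) = sqrt(8.45) = 2.9069
theta = atan2(-0.2, 2.9) = -3.9452 degrees

r = 2.9069, theta = -3.9452 degrees


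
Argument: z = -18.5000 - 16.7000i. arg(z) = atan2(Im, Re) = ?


Re = -18.5, Im = -16.7
arg = atan2(-16.7, -18.5) = -137.9273 degrees

arg(z) = -137.9273 degrees


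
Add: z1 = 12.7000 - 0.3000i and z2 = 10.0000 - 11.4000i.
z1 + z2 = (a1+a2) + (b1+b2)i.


Real: 12.7 + 10 = 22.7
Imag: -0.3 - 11.4 = -11.7

22.7000 - 11.7000i


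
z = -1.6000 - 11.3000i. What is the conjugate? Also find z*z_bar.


z_bar = -1.6000 + 11.3000i
z*z_bar = (-1.6)^2 + (-11.3)^2 = 2.56 + 127.69 = 130.25

z_bar = -1.6000 + 11.3000i, z*z_bar = 130.25


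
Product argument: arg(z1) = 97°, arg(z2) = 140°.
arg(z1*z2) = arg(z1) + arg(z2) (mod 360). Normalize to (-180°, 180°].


arg(z1*z2) = 97° + 140° = 237°
Normalized to (-180°, 180°]: -123°

-123°


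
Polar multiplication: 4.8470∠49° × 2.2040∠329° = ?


r = 4.8470 * 2.2040 = 10.6828
theta = 49° + 329° = 378° = 18° (mod 360)

10.6828 cis(18°)


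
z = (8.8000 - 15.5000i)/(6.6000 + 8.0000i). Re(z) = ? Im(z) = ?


Multiply by conjugate: (8.8000 - 15.5000i)(6.6000 - 8.0000i) / (6.6^2 + 8^2)
Numerator real = 8.8*6.6 - (15.5)*8 = -65.92
Numerator imag = -15.5*6.6 - 8.8*8 = -172.7
Denominator = 107.56
Re(z) = -65.92/107.56 = -0.6129
Im(z) = -172.7/107.56 = -1.6056

Re(z) = -0.6129, Im(z) = -1.6056


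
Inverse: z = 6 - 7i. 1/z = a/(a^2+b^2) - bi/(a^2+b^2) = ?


|z|^2 = 36+49 = 85
1/z = (6 + 7i)/85

1/z = 0.0706 + 0.0824i


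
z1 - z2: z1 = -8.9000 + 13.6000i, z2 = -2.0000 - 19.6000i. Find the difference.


Real: -8.9 + 2 = -6.9
Imag: 13.6 + 19.6 = 33.2

-6.9000 + 33.2000i


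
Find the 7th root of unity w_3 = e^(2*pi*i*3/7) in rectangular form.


Angle = 360*3/7 = 154.2857°
a = cos(154.2857°) = -0.9010
b = sin(154.2857°) = 0.4339

-0.9010 + 0.4339i


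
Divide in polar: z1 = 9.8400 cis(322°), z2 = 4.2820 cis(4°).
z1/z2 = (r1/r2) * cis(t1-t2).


r = 9.8400 / 4.2820 = 2.2980
theta = 322° - 4° = 318° = 318° (mod 360)

2.2980 cis(318°)


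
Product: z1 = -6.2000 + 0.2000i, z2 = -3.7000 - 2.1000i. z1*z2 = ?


Real = -6.2*(-3.7) - 0.2*(-2.1) = 22.94 - (-0.42) = 23.36
Imag = -6.2*(-2.1) - (3.7)*0.2 = 13.02 - (0.74) = 12.28

23.3600 + 12.2800i


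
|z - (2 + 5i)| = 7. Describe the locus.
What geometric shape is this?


|z - z0| = r is a circle with center z0 and radius r.
Center = (2, 5), radius = 7

Circle with center (2, 5) and radius 7


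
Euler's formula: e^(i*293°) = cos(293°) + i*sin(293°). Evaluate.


cos(293°) = 0.3907
sin(293°) = -0.9205

e^(i*293°) = 0.3907 - 0.9205i


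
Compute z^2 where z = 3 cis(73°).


r^2 = 3^2 = 9
n*theta = 2*73° = 146° = 146° (mod 360)
a = 9*cos(146°) = -7.4613
b = 9*sin(146°) = 5.0327

9 cis(146°) = -7.4613 + 5.0327i


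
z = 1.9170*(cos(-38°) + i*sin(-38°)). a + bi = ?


a = 1.9170*cos(-38°) = 1.9170*0.788 = 1.5106
b = 1.9170*sin(-38°) = 1.9170*(-0.61566) = -1.1802

1.5106 - 1.1802i


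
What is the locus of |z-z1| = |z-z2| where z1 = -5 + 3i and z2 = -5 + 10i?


Equal distances means the locus is the perpendicular bisector of z1 and z2.
Midpoint = ((-5+(-5))/2, (3+10)/2) = (-5.0000, 6.5000)

Perpendicular bisector through (-5.0000, 6.5000)


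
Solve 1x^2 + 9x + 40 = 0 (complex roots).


disc = 9^2 - 4*1*40 = 81 - 160 = -79
sqrt(|disc|) = sqrt(79) = 8.8882
Real part = -9/(2*1) = -4.5000
Imag part = 8.8882/(2*1) = 4.4441

-4.5000 ± 4.4441i


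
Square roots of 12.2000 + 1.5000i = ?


|z| = sqrt(148.84+2.25) = 12.2919
sqrt((|z|+a)/2) = sqrt((12.2919+12.2)/2) = sqrt(12.2459) = 3.4994
sqrt((|z|-a)/2) = sqrt((12.2919-12.2)/2) = sqrt(0.0459) = 0.2143

±(3.4994 + 0.2143i) i.e. 3.4994 + 0.2143i and -3.4994 - 0.2143i


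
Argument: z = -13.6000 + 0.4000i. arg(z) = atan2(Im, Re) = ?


Re = -13.6, Im = 0.4
arg = atan2(0.4, -13.6) = 178.3153 degrees

arg(z) = 178.3153 degrees


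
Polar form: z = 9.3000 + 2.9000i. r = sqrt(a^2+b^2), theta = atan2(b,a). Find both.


r = sqrt(86.49+8.41) = sqrt(94.9) = 9.7417
theta = atan2(2.9, 9.3) = 17.3189 degrees

r = 9.7417, theta = 17.3189 degrees


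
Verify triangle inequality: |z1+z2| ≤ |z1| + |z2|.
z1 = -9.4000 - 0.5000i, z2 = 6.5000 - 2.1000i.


|z1| = sqrt((-9.4)^2 + (-0.5)^2) = sqrt(88.61) = 9.4133
|z2| = sqrt(6.5^2 + (-2.1)^2) = sqrt(46.66) = 6.8308
z1+z2 = -2.9000 - 2.6000i
|z1+z2| = sqrt(15.17) = 3.8949
|z1|+|z2| = 9.4133 + 6.8308 = 16.2441

|z1+z2| = 3.8949 ≤ |z1|+|z2| = 16.2441 (verified)


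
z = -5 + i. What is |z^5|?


|z| = sqrt(25+1) = sqrt(26) = 5.0990
|z^5| = |z|^5 = (sqrt(26))^5 = 26^2 * sqrt(26) = 676*sqrt(26)

|z^5| = 676*sqrt(26) ≈ 3446.9372


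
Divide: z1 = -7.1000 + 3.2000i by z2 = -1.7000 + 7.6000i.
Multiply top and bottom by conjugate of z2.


Conjugate of z2 = -1.7000 - 7.6000i
Numerator: (-7.1000 + 3.2000i)(-1.7000 - 7.6000i) = 36.3900 + 48.5200i
Denominator: (-1.7)^2 + 7.6^2 = 60.65
Result = (36.3900 + 48.5200i)/60.65

0.6000 + 0.8000i


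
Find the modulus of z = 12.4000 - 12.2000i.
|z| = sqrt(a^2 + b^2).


|z| = sqrt(12.4^2 + (-12.2)^2) = sqrt(153.76 + 148.84) = sqrt(302.6) = 17.3954

|z| = 17.3954


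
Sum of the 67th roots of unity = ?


The sum of all 67th roots of unity is 0.
Geometric series: (1 - w^67)/(1 - w) = (1-1)/(1-w) = 0 since w^67 = 1, w ≠ 1.
Alternatively: coefficient of z^66 in z^67 - 1 is 0.

0


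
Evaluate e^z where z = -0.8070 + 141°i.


e^-0.8070 = 0.4462
cos(141°) = -0.77715
sin(141°) = 0.6293
Real = 0.4462*(-0.77715) = -0.3468
Imag = 0.4462*0.6293 = 0.2808

-0.3468 + 0.2808i


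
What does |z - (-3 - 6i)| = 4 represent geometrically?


|z - z0| = r is a circle with center z0 and radius r.
Center = (-3, -6), radius = 4

Circle with center (-3, -6) and radius 4


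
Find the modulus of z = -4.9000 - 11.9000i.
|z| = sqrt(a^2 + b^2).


|z| = sqrt((-4.9)^2 + (-11.9)^2) = sqrt(24.01 + 141.61) = sqrt(165.62) = 12.8693

|z| = 12.8693


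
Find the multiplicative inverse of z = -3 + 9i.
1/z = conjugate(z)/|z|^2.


|z|^2 = 9+81 = 90
1/z = (-3 - 9i)/90

1/z = -0.0333 - 0.1000i


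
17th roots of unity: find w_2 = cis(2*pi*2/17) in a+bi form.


Angle = 360*2/17 = 42.3529°
a = cos(42.3529°) = 0.7390
b = sin(42.3529°) = 0.6737

0.7390 + 0.6737i


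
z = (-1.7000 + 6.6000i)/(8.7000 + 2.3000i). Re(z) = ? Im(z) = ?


Multiply by conjugate: (-1.7000 + 6.6000i)(8.7000 - 2.3000i) / (8.7^2 + 2.3^2)
Numerator real = -1.7*8.7 + 6.6*2.3 = 0.39
Numerator imag = 6.6*8.7 - (-1.7)*2.3 = 61.33
Denominator = 80.98
Re(z) = 0.39/80.98 = 0.0048
Im(z) = 61.33/80.98 = 0.7573

Re(z) = 0.0048, Im(z) = 0.7573


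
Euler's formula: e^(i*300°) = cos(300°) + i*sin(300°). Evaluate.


cos(300°) = 0.5000
sin(300°) = -0.8660

e^(i*300°) = 0.5000 - 0.8660i


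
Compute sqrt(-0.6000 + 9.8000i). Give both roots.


|z| = sqrt(0.36+96.04) = 9.8184
sqrt((|z|+a)/2) = sqrt((9.8184+(-0.6))/2) = sqrt(4.6092) = 2.1469
sqrt((|z|-a)/2) = sqrt((9.8184-(-0.6))/2) = sqrt(5.2092) = 2.2824

±(2.1469 + 2.2824i) i.e. 2.1469 + 2.2824i and -2.1469 - 2.2824i


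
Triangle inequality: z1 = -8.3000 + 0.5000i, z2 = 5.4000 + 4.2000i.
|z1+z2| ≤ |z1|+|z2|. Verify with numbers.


|z1| = sqrt((-8.3)^2 + 0.5^2) = sqrt(69.14) = 8.3150
|z2| = sqrt(5.4^2 + 4.2^2) = sqrt(46.8) = 6.8411
z1+z2 = -2.9000 + 4.7000i
|z1+z2| = sqrt(30.5) = 5.5227
|z1|+|z2| = 8.3150 + 6.8411 = 15.1561

|z1+z2| = 5.5227 ≤ |z1|+|z2| = 15.1561 (verified)


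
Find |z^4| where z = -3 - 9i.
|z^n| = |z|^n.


|z| = sqrt(9+81) = sqrt(90) = 9.4868
|z^4| = |z|^4 = (sqrt(90))^4 = 90^2 = 8100

|z^4| = 8100


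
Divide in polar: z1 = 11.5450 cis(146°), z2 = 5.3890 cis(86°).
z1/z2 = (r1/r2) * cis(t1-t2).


r = 11.5450 / 5.3890 = 2.1423
theta = 146° - 86° = 60° = 60° (mod 360)

2.1423 cis(60°)


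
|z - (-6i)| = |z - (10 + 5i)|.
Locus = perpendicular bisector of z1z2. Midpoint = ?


Equal distances means the locus is the perpendicular bisector of z1 and z2.
Midpoint = ((0+10)/2, (-6+5)/2) = (5.0000, -0.5000)

Perpendicular bisector through (5.0000, -0.5000)
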